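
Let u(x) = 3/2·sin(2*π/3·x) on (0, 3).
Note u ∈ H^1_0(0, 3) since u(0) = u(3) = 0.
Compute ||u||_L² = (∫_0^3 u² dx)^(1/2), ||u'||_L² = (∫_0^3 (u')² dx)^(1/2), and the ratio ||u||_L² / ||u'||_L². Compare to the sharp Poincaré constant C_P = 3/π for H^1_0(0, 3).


||u||_L² / ||u'||_L² = 3/(2*π) < C_P = 3/π.

u(x) = 3/2·sin(2*π/3·x), so u'(x) = π*cos(2*π*x/3).
Writing u(x) = A·sin(kπx/L) with A = 3/2 and k = 2, use ∫_0^L sin²(kπx/L) dx = L/2 and ∫_0^L cos²(kπx/L) dx = L/2.
u² = 9/4·sin²(2*π/3·x) and (u')² = π^2·cos²(2*π/3·x), and each of sin², cos² integrates to L/2 = 3/2 over (0, 3).
∫_0^3 u² dx = 27/8, so ||u||_L² = 3*sqrt(6)/4.
∫_0^3 (u')² dx = 3*π^2/2, so ||u'||_L² = sqrt(6)*π/2.
Ratio ||u||_L² / ||u'||_L² = 3/(2*π).
Sharp Poincaré constant on H^1_0(0, 3) is C_P = L/π = 3/π, achieved by sin(π/3·x).
This is the k = 2 harmonic; the ratio L/(kπ) is strictly less than C_P = L/π, consistent with the sharp inequality ||u||_L² ≤ C_P ||u'||_L².


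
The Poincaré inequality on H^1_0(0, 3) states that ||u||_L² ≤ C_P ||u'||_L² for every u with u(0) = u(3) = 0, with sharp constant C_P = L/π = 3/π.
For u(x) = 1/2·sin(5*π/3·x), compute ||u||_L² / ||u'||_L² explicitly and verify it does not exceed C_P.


||u||_L² / ||u'||_L² = 3/(5*π) < C_P = 3/π.

u(x) = 1/2·sin(5*π/3·x), so u'(x) = 5*π*cos(5*π*x/3)/6.
Writing u(x) = A·sin(kπx/L) with A = 1/2 and k = 5, use ∫_0^L sin²(kπx/L) dx = L/2 and ∫_0^L cos²(kπx/L) dx = L/2.
u² = 1/4·sin²(5*π/3·x) and (u')² = 25*π^2/36·cos²(5*π/3·x), and each of sin², cos² integrates to L/2 = 3/2 over (0, 3).
∫_0^3 u² dx = 3/8, so ||u||_L² = sqrt(6)/4.
∫_0^3 (u')² dx = 25*π^2/24, so ||u'||_L² = 5*sqrt(6)*π/12.
Ratio ||u||_L² / ||u'||_L² = 3/(5*π).
Sharp Poincaré constant on H^1_0(0, 3) is C_P = L/π = 3/π, achieved by sin(π/3·x).
This is the k = 5 harmonic; the ratio L/(kπ) is strictly less than C_P = L/π, consistent with the sharp inequality ||u||_L² ≤ C_P ||u'||_L².


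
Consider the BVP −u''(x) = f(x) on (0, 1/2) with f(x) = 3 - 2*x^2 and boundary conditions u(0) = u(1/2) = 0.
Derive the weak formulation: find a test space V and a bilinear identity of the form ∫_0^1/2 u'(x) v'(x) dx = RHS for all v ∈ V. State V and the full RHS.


V = H^1_0(0, 1/2) (so v(0) = v(1/2) = 0); weak form: ∫_0^1/2 u'v' dx = ∫_0^1/2 (3 - 2*x^2) v dx for all v ∈ V.

Multiply both sides by a test function v and integrate from 0 to 1/2:
  ∫_0^1/2 −u''(x) v(x) dx = ∫_0^1/2 f(x) v(x) dx.
Integrate the LHS by parts once:
  ∫_0^1/2 −u'' v dx = −[u'(x) v(x)]_0^1/2 + ∫_0^1/2 u'(x) v'(x) dx.
Thus ∫_0^1/2 u'(x) v'(x) dx = ∫_0^1/2 f(x) v(x) dx + [u'(x) v(x)]_0^1/2.
Choose V so that boundary terms are either known or forced to vanish.
u is Dirichlet: u(0) = u(1/2) = 0. Let V = H^1_0(0, 1/2); then v(0) = v(1/2) = 0, and [u' v]_0^1/2 = 0.
Weak formulation: find u (satisfying any essential BC) such that ∫_0^1/2 u'(x) v'(x) dx = ∫_0^1/2 f v dx for all v ∈ V.
Substituting f(x) = 3 - 2*x^2, the right-hand side is ∫_0^1/2 (3 - 2*x^2) v dx.


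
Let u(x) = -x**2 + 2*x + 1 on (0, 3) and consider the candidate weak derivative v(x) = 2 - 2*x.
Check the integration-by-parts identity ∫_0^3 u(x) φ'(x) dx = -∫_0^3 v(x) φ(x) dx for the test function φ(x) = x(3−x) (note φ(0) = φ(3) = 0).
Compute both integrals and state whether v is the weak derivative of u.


LHS = 9/2, RHS = 9/2. Yes, v = u' weakly.

u(x) = -x**2 + 2*x + 1, classical derivative u'(x) = 2 - 2*x.
φ(x) = x(3−x), so φ'(x) = 3 - 2*x.
Note φ(0) = φ(3) = 0, so the boundary term u·φ vanishes.
LHS = ∫_0^3 u(x) φ'(x) dx = ∫_0^3 (2*x^3 - 7*x^2 + 4*x + 3) dx. Term by term:
  ∫_0^3 2*x^3 dx = 81/2;  ∫_0^3 -7*x^2 dx = -63;  ∫_0^3 4*x dx = 18;
  ∫_0^3 3 dx = 9.
Sum: 81/2 − 63 + 18 + 9 = 9/2.
So LHS = 9/2.
∫_0^3 v(x) φ(x) dx = ∫_0^3 (2*x^3 - 8*x^2 + 6*x) dx. Term by term:
  ∫_0^3 2*x^3 dx = 81/2;  ∫_0^3 -8*x^2 dx = -72;  ∫_0^3 6*x dx = 27.
Sum: 81/2 − 72 + 27 = -9/2.
So RHS = -∫_0^3 v(x) φ(x) dx = 9/2.
LHS = RHS, so the identity holds for this test φ.
Moreover u is smooth here and v(x) = u'(x) = 2 - 2*x pointwise, so the identity holds for every test function. Hence v is the weak derivative of u.


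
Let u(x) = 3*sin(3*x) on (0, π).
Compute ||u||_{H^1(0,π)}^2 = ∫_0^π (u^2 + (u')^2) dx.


||u||_{H^1(0,π)}^2 = 45*π

u'(x) = 9*cos(3*x).
Expand u² and (u')² and integrate term by term on (0, π), using: for integers n ≥ 1, ∫_0^π sin²(nx) dx = ∫_0^π cos²(nx) dx = π/2; for n ≠ n', ∫_0^π sin(nx)sin(n'x) dx = ∫_0^π cos(nx)cos(n'x) dx = 0; and by product-to-sum, ∫_0^π sin(nx)cos(n'x) dx = ½∫_0^π [sin((n+n')x) + sin((n−n')x)] dx, which is 0 when n+n' is even and 2n/(n²−n'²) when n+n' is odd (it need not vanish on (0, π)).
  u² squared terms: (3)²·∫sin(3x)² dx = 9·π/2 = 9*π/2.
  So ∫_0^π u² dx = 9*π/2.
  (u')² squared terms: (9)²·∫cos(3x)² dx = 81·π/2 = 81*π/2.
  So ∫_0^π (u')² dx = 81*π/2.
||u||_{H^1}^2 = (9*π/2) + (81*π/2) = 45*π.


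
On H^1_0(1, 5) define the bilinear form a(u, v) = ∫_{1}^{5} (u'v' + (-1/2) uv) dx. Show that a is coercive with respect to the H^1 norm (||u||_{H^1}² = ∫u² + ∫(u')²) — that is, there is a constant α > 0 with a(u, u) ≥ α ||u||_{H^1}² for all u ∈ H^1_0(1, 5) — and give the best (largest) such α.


α = (-8 + π^2)/(π^2 + 16)

Coercivity of a(·,·) on H^1_0(1, 5) means a(u, u) ≥ α ||u||_{H^1}² for every u ∈ H^1_0.
The interval has length L = 4, and Poincaré/coercivity depend only on L. Here a(u, u) = ∫(u')² + (-1/2)·∫u².
Here c = -1/2 < 0 with |c| < (π/L)² = π^2/16, so coercivity still holds. The condition a(u,u) ≥ α||u||_{H^1}² reads (1−α)∫(u')² ≥ (α−c)∫u². Any admissible α is ≤ 1 (rapidly oscillating u have ∫u²/∫(u')² → 0), and α = 1 would force 0 ≥ (1−c)∫u², impossible since c < 1; so 1−α > 0. By the sharp Poincaré inequality on H^1_0 of an interval of length L, ∫(u')² ≥ (π/L)²∫u² with equality for the first sine mode sin(π(x−x₀)/L) (x₀ the left endpoint), so the inequality holds for all u iff (1−α)(π/L)² ≥ α − c, i.e. α ≤ ((π/L)² + c)/((π/L)² + 1) = (1 + c(L/π)²)/(1 + (L/π)²). (Direct route, valid since c ≤ 0: Poincaré gives c∫u² ≥ c(L/π)²∫(u')², so a(u,u) ≥ (1 + c(L/π)²)∫(u')², while ||u||_{H^1}² ≤ (1 + (L/π)²)∫(u')²; dividing yields the same α.) With (π/L)² = π^2/16 and c = -1/2, the largest admissible constant is α = ((π/L)² + c)/((π/L)² + 1).
Simplifying, α = (-8 + π^2)/(π^2 + 16).


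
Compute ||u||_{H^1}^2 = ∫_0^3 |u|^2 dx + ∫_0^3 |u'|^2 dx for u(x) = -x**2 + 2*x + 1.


||u||_{H^1}^2 = 93/5

The H^1 norm (squared) on an interval (0, L) is
  ||u||_{H^1}^2 = ∫_0^L u(x)^2 dx + ∫_0^L u'(x)^2 dx.
Compute u'(x) = 2 - 2*x.
Then u(x)^2 = x**4 - 4*x**3 + 2*x**2 + 4*x + 1 and u'(x)^2 = 4*x**2 - 8*x + 4.
Integrate each monomial from 0 to 3 using ∫_0^3 c·x^n dx = c·3^(n+1)/(n+1):
  ∫_0^3 u(x)^2 dx = ∫_0^3 (x^4 - 4*x^3 + 2*x^2 + 4*x + 1) dx. Term by term:
    ∫_0^3 x^4 dx = 243/5;  ∫_0^3 -4*x^3 dx = -81;  ∫_0^3 2*x^2 dx = 18;
    ∫_0^3 4*x dx = 18;  ∫_0^3 1 dx = 3.
  Sum: 243/5 − 81 + 18 + 18 + 3 = 33/5.
  ∫_0^3 u'(x)^2 dx = ∫_0^3 (4*x^2 - 8*x + 4) dx. Term by term:
    ∫_0^3 4*x^2 dx = 36;  ∫_0^3 -8*x dx = -36;  ∫_0^3 4 dx = 12.
  Sum: 36 − 36 + 12 = 12.
Adding: ||u||_{H^1}^2 = 33/5 + 12 = 93/5.


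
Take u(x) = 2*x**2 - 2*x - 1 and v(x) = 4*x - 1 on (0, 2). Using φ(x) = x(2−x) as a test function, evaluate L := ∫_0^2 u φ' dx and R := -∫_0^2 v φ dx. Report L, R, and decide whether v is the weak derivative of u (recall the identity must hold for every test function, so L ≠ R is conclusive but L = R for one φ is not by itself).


LHS = -8/3, RHS = -4. No, v is not the weak derivative of u.

u(x) = 2*x**2 - 2*x - 1, classical derivative u'(x) = 4*x - 2.
φ(x) = x(2−x), so φ'(x) = 2 - 2*x.
Note φ(0) = φ(2) = 0, so the boundary term u·φ vanishes.
LHS = ∫_0^2 u(x) φ'(x) dx = ∫_0^2 (-4*x^3 + 8*x^2 - 2*x - 2) dx. Term by term:
  ∫_0^2 -4*x^3 dx = -16;  ∫_0^2 8*x^2 dx = 64/3;  ∫_0^2 -2*x dx = -4;
  ∫_0^2 -2 dx = -4.
Sum: -16 + 64/3 − 4 − 4 = -8/3.
So LHS = -8/3.
∫_0^2 v(x) φ(x) dx = ∫_0^2 (-4*x^3 + 9*x^2 - 2*x) dx. Term by term:
  ∫_0^2 -4*x^3 dx = -16;  ∫_0^2 9*x^2 dx = 24;  ∫_0^2 -2*x dx = -4.
Sum: -16 + 24 − 4 = 4.
So RHS = -∫_0^2 v(x) φ(x) dx = -4.
LHS − RHS = 4/3 ≠ 0, so the identity fails.
(For a valid weak derivative the identity must hold for EVERY test function, in particular this one. The failure shows v is NOT the weak derivative of u.)
Correct weak derivative would be u'(x) = 4*x - 2.


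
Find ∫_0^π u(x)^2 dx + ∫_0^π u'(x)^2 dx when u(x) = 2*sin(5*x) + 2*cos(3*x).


||u||_{H^1(0,π)}^2 = 72*π

u'(x) = -6*sin(3*x) + 10*cos(5*x).
Expand u² and (u')² and integrate term by term on (0, π), using: for integers n ≥ 1, ∫_0^π sin²(nx) dx = ∫_0^π cos²(nx) dx = π/2; for n ≠ n', ∫_0^π sin(nx)sin(n'x) dx = ∫_0^π cos(nx)cos(n'x) dx = 0; and by product-to-sum, ∫_0^π sin(nx)cos(n'x) dx = ½∫_0^π [sin((n+n')x) + sin((n−n')x)] dx, which is 0 when n+n' is even and 2n/(n²−n'²) when n+n' is odd (it need not vanish on (0, π)).
  u² squared terms: (2)²·∫cos(3x)² dx = 4·π/2 = 2*π;  (2)²·∫sin(5x)² dx = 4·π/2 = 2*π.
  u² cross terms: 2·(2)·(2)·∫cos(3x)·sin(5x) dx = 8·(0) = 0.
  So ∫_0^π u² dx = 2*π + 2*π + 0 = 4*π.
  (u')² squared terms: (-6)²·∫sin(3x)² dx = 36·π/2 = 18*π;  (10)²·∫cos(5x)² dx = 100·π/2 = 50*π.
  (u')² cross terms: 2·(-6)·(10)·∫sin(3x)·cos(5x) dx = -120·(0) = 0.
  So ∫_0^π (u')² dx = 18*π + 50*π + 0 = 68*π.
||u||_{H^1}^2 = (4*π) + (68*π) = 72*π.


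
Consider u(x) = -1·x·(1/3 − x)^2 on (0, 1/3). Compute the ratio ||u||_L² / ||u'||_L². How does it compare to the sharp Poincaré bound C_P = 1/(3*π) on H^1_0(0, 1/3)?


||u||_L² / ||u'||_L² = sqrt(14)/42 < C_P = 1/(3*π).

u(x) = -1·x·(1/3 − x)^2, so u'(x) = (1 - 9*x)*(3*x - 1)/9.
u(x) = -1·x·(1/3 − x)^2 vanishes at x = 0 and x = 1/3, so u ∈ H^1_0(0, 1/3). Differentiate via the product rule and integrate the resulting polynomials term by term.
  ∫_0^1/3 u² dx = ∫_0^1/3 (x^6 - 4*x^5/3 + 2*x^4/3 - 4*x^3/27 + x^2/81) dx. Term by term:
    ∫_0^1/3 x^6 dx = 1/15309;  ∫_0^1/3 -4*x^5/3 dx = -2/6561;  ∫_0^1/3 2*x^4/3 dx = 2/3645;
    ∫_0^1/3 -4*x^3/27 dx = -1/2187;  ∫_0^1/3 x^2/81 dx = 1/6561.
  Sum: 1/15309 − 2/6561 + 2/3645 − 1/2187 + 1/6561 = 1/229635.
  ∫_0^1/3 (u')² dx = ∫_0^1/3 (9*x^4 - 8*x^3 + 22*x^2/9 - 8*x/27 + 1/81) dx. Term by term:
    ∫_0^1/3 9*x^4 dx = 1/135;  ∫_0^1/3 -8*x^3 dx = -2/81;  ∫_0^1/3 22*x^2/9 dx = 22/729;
    ∫_0^1/3 -8*x/27 dx = -4/243;  ∫_0^1/3 1/81 dx = 1/243.
  Sum: 1/135 − 2/81 + 22/729 − 4/243 + 1/243 = 2/3645.
∫_0^1/3 u² dx = 1/229635, so ||u||_L² = sqrt(35)/2835.
∫_0^1/3 (u')² dx = 2/3645, so ||u'||_L² = sqrt(10)/135.
Ratio ||u||_L² / ||u'||_L² = sqrt(14)/42.
Sharp Poincaré constant on H^1_0(0, 1/3) is C_P = L/π = 1/(3*π), achieved by sin(3*π·x).
A polynomial bump cannot attain the sharp Poincaré constant (only the first sine eigenfunction does), so the ratio is strictly less than C_P, consistent with ||u||_L² ≤ C_P ||u'||_L².


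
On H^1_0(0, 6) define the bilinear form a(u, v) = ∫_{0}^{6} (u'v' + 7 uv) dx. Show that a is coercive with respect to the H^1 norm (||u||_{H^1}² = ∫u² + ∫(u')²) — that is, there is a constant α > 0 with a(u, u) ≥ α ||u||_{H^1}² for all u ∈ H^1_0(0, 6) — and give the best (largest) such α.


α = 1

Coercivity of a(·,·) on H^1_0(0, 6) means a(u, u) ≥ α ||u||_{H^1}² for every u ∈ H^1_0.
The interval has length L = 6, and Poincaré/coercivity depend only on L. Here a(u, u) = ∫(u')² + (7)·∫u².
Here c = 7 ≥ 1, so a(u,u) = ∫(u')² + c∫u² ≥ ∫(u')² + ∫u² = ||u||_{H^1}², i.e. α = 1 works. No larger α is possible: a(u,u) ≥ α||u||_{H^1}² means (1−α)∫(u')² ≥ (α−c)∫u², and for the modes u_n = sin(nπ(x−x₀)/L) (x₀ the left endpoint) one has ∫u_n²/∫(u_n')² = (L/(nπ))² → 0, so a(u_n,u_n)/||u_n||_{H^1}² → 1. Hence the optimal constant is α = 1.
Therefore α = 1.


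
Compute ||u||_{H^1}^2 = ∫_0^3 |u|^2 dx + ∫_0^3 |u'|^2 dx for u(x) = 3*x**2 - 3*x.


||u||_{H^1}^2 = 3429/10

The H^1 norm (squared) on an interval (0, L) is
  ||u||_{H^1}^2 = ∫_0^L u(x)^2 dx + ∫_0^L u'(x)^2 dx.
Compute u'(x) = 6*x - 3.
Then u(x)^2 = 9*x**4 - 18*x**3 + 9*x**2 and u'(x)^2 = 36*x**2 - 36*x + 9.
Integrate each monomial from 0 to 3 using ∫_0^3 c·x^n dx = c·3^(n+1)/(n+1):
  ∫_0^3 u(x)^2 dx = ∫_0^3 (9*x^4 - 18*x^3 + 9*x^2) dx. Term by term:
    ∫_0^3 9*x^4 dx = 2187/5;  ∫_0^3 -18*x^3 dx = -729/2;  ∫_0^3 9*x^2 dx = 81.
  Sum: 2187/5 − 729/2 + 81 = 1539/10.
  ∫_0^3 u'(x)^2 dx = ∫_0^3 (36*x^2 - 36*x + 9) dx. Term by term:
    ∫_0^3 36*x^2 dx = 324;  ∫_0^3 -36*x dx = -162;  ∫_0^3 9 dx = 27.
  Sum: 324 − 162 + 27 = 189.
Adding: ||u||_{H^1}^2 = 1539/10 + 189 = 3429/10.


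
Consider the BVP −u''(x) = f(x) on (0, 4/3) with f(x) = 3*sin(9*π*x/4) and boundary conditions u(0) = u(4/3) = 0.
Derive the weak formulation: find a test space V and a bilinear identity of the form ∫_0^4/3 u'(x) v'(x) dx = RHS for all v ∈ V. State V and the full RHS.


V = H^1_0(0, 4/3) (so v(0) = v(4/3) = 0); weak form: ∫_0^4/3 u'v' dx = ∫_0^4/3 (3*sin(9*π*x/4)) v dx for all v ∈ V.

Multiply both sides by a test function v and integrate from 0 to 4/3:
  ∫_0^4/3 −u''(x) v(x) dx = ∫_0^4/3 f(x) v(x) dx.
Integrate the LHS by parts once:
  ∫_0^4/3 −u'' v dx = −[u'(x) v(x)]_0^4/3 + ∫_0^4/3 u'(x) v'(x) dx.
Thus ∫_0^4/3 u'(x) v'(x) dx = ∫_0^4/3 f(x) v(x) dx + [u'(x) v(x)]_0^4/3.
Choose V so that boundary terms are either known or forced to vanish.
u is Dirichlet: u(0) = u(4/3) = 0. Let V = H^1_0(0, 4/3); then v(0) = v(4/3) = 0, and [u' v]_0^4/3 = 0.
Weak formulation: find u (satisfying any essential BC) such that ∫_0^4/3 u'(x) v'(x) dx = ∫_0^4/3 f v dx for all v ∈ V.
Substituting f(x) = 3*sin(9*π*x/4), the right-hand side is ∫_0^4/3 (3*sin(9*π*x/4)) v dx.


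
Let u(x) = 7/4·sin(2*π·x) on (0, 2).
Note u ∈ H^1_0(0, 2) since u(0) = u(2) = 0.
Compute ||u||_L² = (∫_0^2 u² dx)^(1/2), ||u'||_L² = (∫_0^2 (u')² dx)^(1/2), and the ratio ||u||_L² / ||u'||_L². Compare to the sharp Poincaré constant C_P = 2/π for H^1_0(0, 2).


||u||_L² / ||u'||_L² = 1/(2*π) < C_P = 2/π.

u(x) = 7/4·sin(2*π·x), so u'(x) = 7*π*cos(2*π*x)/2.
Writing u(x) = A·sin(kπx/L) with A = 7/4 and k = 4, use ∫_0^L sin²(kπx/L) dx = L/2 and ∫_0^L cos²(kπx/L) dx = L/2.
u² = 49/16·sin²(2*π·x) and (u')² = 49*π^2/4·cos²(2*π·x), and each of sin², cos² integrates to L/2 = 1 over (0, 2).
∫_0^2 u² dx = 49/16, so ||u||_L² = 7/4.
∫_0^2 (u')² dx = 49*π^2/4, so ||u'||_L² = 7*π/2.
Ratio ||u||_L² / ||u'||_L² = 1/(2*π).
Sharp Poincaré constant on H^1_0(0, 2) is C_P = L/π = 2/π, achieved by sin(π/2·x).
This is the k = 4 harmonic; the ratio L/(kπ) is strictly less than C_P = L/π, consistent with the sharp inequality ||u||_L² ≤ C_P ||u'||_L².


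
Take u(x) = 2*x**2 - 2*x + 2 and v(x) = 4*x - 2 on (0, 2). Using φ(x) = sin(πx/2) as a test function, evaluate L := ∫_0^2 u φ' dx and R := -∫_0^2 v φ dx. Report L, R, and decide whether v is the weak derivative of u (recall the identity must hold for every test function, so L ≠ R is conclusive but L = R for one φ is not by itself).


LHS = -8/π, RHS = -8/π. Yes, v = u' weakly.

u(x) = 2*x**2 - 2*x + 2, classical derivative u'(x) = 4*x - 2.
φ(x) = sin(πx/2), so φ'(x) = π*cos(π*x/2)/2.
Note φ(0) = φ(2) = 0, so the boundary term u·φ vanishes.
LHS = ∫_0^2 u(x) φ'(x) dx = ∫_0^2 (π*x^2*cos(π*x/2) - π*x*cos(π*x/2) + π*cos(π*x/2)) dx. Term by term:
  ∫_0^2 π*cos(π*x/2) dx = 0;  ∫_0^2 π*x^2*cos(π*x/2) dx = -16/π;  ∫_0^2 -π*x*cos(π*x/2) dx = 8/π.
Sum: 0 − 16/π + 8/π = -8/π.
So LHS = -8/π.
∫_0^2 v(x) φ(x) dx = ∫_0^2 (4*x*sin(π*x/2) - 2*sin(π*x/2)) dx. Term by term:
  ∫_0^2 -2*sin(π*x/2) dx = -8/π;  ∫_0^2 4*x*sin(π*x/2) dx = 16/π.
Sum: -8/π + 16/π = 8/π.
So RHS = -∫_0^2 v(x) φ(x) dx = -8/π.
LHS = RHS, so the identity holds for this test φ.
Moreover u is smooth here and v(x) = u'(x) = 4*x - 2 pointwise, so the identity holds for every test function. Hence v is the weak derivative of u.


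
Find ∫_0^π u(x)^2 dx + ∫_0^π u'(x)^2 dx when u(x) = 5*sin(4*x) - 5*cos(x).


||u||_{H^1(0,π)}^2 = -160/3 + 475*π/2

u'(x) = 5*sin(x) + 20*cos(4*x).
Expand u² and (u')² and integrate term by term on (0, π), using: for integers n ≥ 1, ∫_0^π sin²(nx) dx = ∫_0^π cos²(nx) dx = π/2; for n ≠ n', ∫_0^π sin(nx)sin(n'x) dx = ∫_0^π cos(nx)cos(n'x) dx = 0; and by product-to-sum, ∫_0^π sin(nx)cos(n'x) dx = ½∫_0^π [sin((n+n')x) + sin((n−n')x)] dx, which is 0 when n+n' is even and 2n/(n²−n'²) when n+n' is odd (it need not vanish on (0, π)).
  u² squared terms: (-5)²·∫cos(x)² dx = 25·π/2 = 25*π/2;  (5)²·∫sin(4x)² dx = 25·π/2 = 25*π/2.
  u² cross terms: 2·(-5)·(5)·∫cos(x)·sin(4x) dx = -50·(8/15) = -80/3.
  So ∫_0^π u² dx = 25*π/2 + 25*π/2 − 80/3 = -80/3 + 25*π.
  (u')² squared terms: (5)²·∫sin(x)² dx = 25·π/2 = 25*π/2;  (20)²·∫cos(4x)² dx = 400·π/2 = 200*π.
  (u')² cross terms: 2·(5)·(20)·∫sin(x)·cos(4x) dx = 200·(-2/15) = -80/3.
  So ∫_0^π (u')² dx = 25*π/2 + 200*π − 80/3 = -80/3 + 425*π/2.
||u||_{H^1}^2 = (-80/3 + 25*π) + (-80/3 + 425*π/2) = -160/3 + 475*π/2.


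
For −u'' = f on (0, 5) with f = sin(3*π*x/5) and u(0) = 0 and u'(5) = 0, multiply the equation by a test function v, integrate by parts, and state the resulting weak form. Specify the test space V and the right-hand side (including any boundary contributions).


V = {v ∈ H^1(0, 5) : v(0) = 0} (test functions vanish at x = 0 where u is specified); weak form: ∫_0^5 u'v' dx = ∫_0^5 (sin(3*π*x/5)) v dx for all v ∈ V.

Multiply both sides by a test function v and integrate from 0 to 5:
  ∫_0^5 −u''(x) v(x) dx = ∫_0^5 f(x) v(x) dx.
Integrate the LHS by parts once:
  ∫_0^5 −u'' v dx = −[u'(x) v(x)]_0^5 + ∫_0^5 u'(x) v'(x) dx.
Thus ∫_0^5 u'(x) v'(x) dx = ∫_0^5 f(x) v(x) dx + [u'(x) v(x)]_0^5.
Choose V so that boundary terms are either known or forced to vanish.
Mixed BC: u(0) = 0 (Dirichlet) and u'(5) = 0 (Neumann). Define V = {v ∈ H^1(0, 5) : v(0) = 0}. Then [u' v]_0^5 = u'(5)·v(5) − u'(0)·0 = 0.
Weak formulation: find u (satisfying any essential BC) such that ∫_0^5 u'(x) v'(x) dx = ∫_0^5 f v dx for all v ∈ V (Dirichlet at 0 absorbed into V; the Neumann datum at x = 5 is zero, so no boundary term remains).
Substituting f(x) = sin(3*π*x/5), the right-hand side is ∫_0^5 (sin(3*π*x/5)) v dx.


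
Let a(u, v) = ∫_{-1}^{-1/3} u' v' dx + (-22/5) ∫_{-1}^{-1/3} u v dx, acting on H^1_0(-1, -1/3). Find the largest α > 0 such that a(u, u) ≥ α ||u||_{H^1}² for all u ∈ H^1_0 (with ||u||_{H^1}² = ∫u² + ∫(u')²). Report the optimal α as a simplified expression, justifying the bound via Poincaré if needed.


α = (-88 + 45*π^2)/(5*(4 + 9*π^2))

Coercivity of a(·,·) on H^1_0(-1, -1/3) means a(u, u) ≥ α ||u||_{H^1}² for every u ∈ H^1_0.
The interval has length L = 2/3, and Poincaré/coercivity depend only on L. Here a(u, u) = ∫(u')² + (-22/5)·∫u².
Here c = -22/5 < 0 with |c| < (π/L)² = 9*π^2/4, so coercivity still holds. The condition a(u,u) ≥ α||u||_{H^1}² reads (1−α)∫(u')² ≥ (α−c)∫u². Any admissible α is ≤ 1 (rapidly oscillating u have ∫u²/∫(u')² → 0), and α = 1 would force 0 ≥ (1−c)∫u², impossible since c < 1; so 1−α > 0. By the sharp Poincaré inequality on H^1_0 of an interval of length L, ∫(u')² ≥ (π/L)²∫u² with equality for the first sine mode sin(π(x−x₀)/L) (x₀ the left endpoint), so the inequality holds for all u iff (1−α)(π/L)² ≥ α − c, i.e. α ≤ ((π/L)² + c)/((π/L)² + 1) = (1 + c(L/π)²)/(1 + (L/π)²). (Direct route, valid since c ≤ 0: Poincaré gives c∫u² ≥ c(L/π)²∫(u')², so a(u,u) ≥ (1 + c(L/π)²)∫(u')², while ||u||_{H^1}² ≤ (1 + (L/π)²)∫(u')²; dividing yields the same α.) With (π/L)² = 9*π^2/4 and c = -22/5, the largest admissible constant is α = ((π/L)² + c)/((π/L)² + 1).
Simplifying, α = (-88 + 45*π^2)/(5*(4 + 9*π^2)).


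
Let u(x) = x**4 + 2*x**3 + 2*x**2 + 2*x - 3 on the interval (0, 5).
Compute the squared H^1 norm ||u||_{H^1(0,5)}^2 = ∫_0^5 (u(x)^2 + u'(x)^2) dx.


||u||_{H^1}^2 = 112581865/126

The H^1 norm (squared) on an interval (0, L) is
  ||u||_{H^1}^2 = ∫_0^L u(x)^2 dx + ∫_0^L u'(x)^2 dx.
Compute u'(x) = 4*x**3 + 6*x**2 + 4*x + 2.
Then u(x)^2 = x**8 + 4*x**7 + 8*x**6 + 12*x**5 + 6*x**4 - 4*x**3 - 8*x**2 - 12*x + 9 and u'(x)^2 = 16*x**6 + 48*x**5 + 68*x**4 + 64*x**3 + 40*x**2 + 16*x + 4.
Integrate each monomial from 0 to 5 using ∫_0^5 c·x^n dx = c·5^(n+1)/(n+1):
  ∫_0^5 u(x)^2 dx = ∫_0^5 (x^8 + 4*x^7 + 8*x^6 + 12*x^5 + 6*x^4 - 4*x^3 - 8*x^2 - 12*x + 9) dx. Term by term:
    ∫_0^5 x^8 dx = 1953125/9;  ∫_0^5 4*x^7 dx = 390625/2;  ∫_0^5 8*x^6 dx = 625000/7;
    ∫_0^5 12*x^5 dx = 31250;  ∫_0^5 6*x^4 dx = 3750;  ∫_0^5 -4*x^3 dx = -625;
    ∫_0^5 -8*x^2 dx = -1000/3;  ∫_0^5 -12*x dx = -150;  ∫_0^5 9 dx = 45.
  Sum: 1953125/9 + 390625/2 + 625000/7 + 31250 + 3750 − 625 − 1000/3 − 150 + 45 = 67479145/126.
  ∫_0^5 u'(x)^2 dx = ∫_0^5 (16*x^6 + 48*x^5 + 68*x^4 + 64*x^3 + 40*x^2 + 16*x + 4) dx. Term by term:
    ∫_0^5 16*x^6 dx = 1250000/7;  ∫_0^5 48*x^5 dx = 125000;  ∫_0^5 68*x^4 dx = 42500;
    ∫_0^5 64*x^3 dx = 10000;  ∫_0^5 40*x^2 dx = 5000/3;  ∫_0^5 16*x dx = 200;
    ∫_0^5 4 dx = 20.
  Sum: 1250000/7 + 125000 + 42500 + 10000 + 5000/3 + 200 + 20 = 7517120/21.
Adding: ||u||_{H^1}^2 = 67479145/126 + 7517120/21 = 112581865/126.


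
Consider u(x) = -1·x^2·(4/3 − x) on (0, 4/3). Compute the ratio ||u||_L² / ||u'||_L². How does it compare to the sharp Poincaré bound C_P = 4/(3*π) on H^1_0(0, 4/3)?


||u||_L² / ||u'||_L² = 2*sqrt(14)/21 < C_P = 4/(3*π).

u(x) = -1·x^2·(4/3 − x), so u'(x) = x*(9*x - 8)/3.
u(x) = -1·x^2·(4/3 − x) vanishes at x = 0 and x = 4/3, so u ∈ H^1_0(0, 4/3). Differentiate via the product rule and integrate the resulting polynomials term by term.
  ∫_0^4/3 u² dx = ∫_0^4/3 (x^6 - 8*x^5/3 + 16*x^4/9) dx. Term by term:
    ∫_0^4/3 x^6 dx = 16384/15309;  ∫_0^4/3 -8*x^5/3 dx = -16384/6561;  ∫_0^4/3 16*x^4/9 dx = 16384/10935.
  Sum: 16384/15309 − 16384/6561 + 16384/10935 = 16384/229635.
  ∫_0^4/3 (u')² dx = ∫_0^4/3 (9*x^4 - 16*x^3 + 64*x^2/9) dx. Term by term:
    ∫_0^4/3 9*x^4 dx = 1024/135;  ∫_0^4/3 -16*x^3 dx = -1024/81;  ∫_0^4/3 64*x^2/9 dx = 4096/729.
  Sum: 1024/135 − 1024/81 + 4096/729 = 2048/3645.
∫_0^4/3 u² dx = 16384/229635, so ||u||_L² = 128*sqrt(35)/2835.
∫_0^4/3 (u')² dx = 2048/3645, so ||u'||_L² = 32*sqrt(10)/135.
Ratio ||u||_L² / ||u'||_L² = 2*sqrt(14)/21.
Sharp Poincaré constant on H^1_0(0, 4/3) is C_P = L/π = 4/(3*π), achieved by sin(3*π/4·x).
A polynomial bump cannot attain the sharp Poincaré constant (only the first sine eigenfunction does), so the ratio is strictly less than C_P, consistent with ||u||_L² ≤ C_P ||u'||_L².


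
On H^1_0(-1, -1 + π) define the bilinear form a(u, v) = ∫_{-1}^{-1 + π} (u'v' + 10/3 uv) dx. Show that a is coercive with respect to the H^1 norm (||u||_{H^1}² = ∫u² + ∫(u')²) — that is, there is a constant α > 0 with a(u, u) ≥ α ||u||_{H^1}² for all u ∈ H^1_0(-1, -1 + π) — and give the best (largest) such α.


α = 1

Coercivity of a(·,·) on H^1_0(-1, -1 + π) means a(u, u) ≥ α ||u||_{H^1}² for every u ∈ H^1_0.
The interval has length L = π, and Poincaré/coercivity depend only on L. Here a(u, u) = ∫(u')² + (10/3)·∫u².
Here c = 10/3 ≥ 1, so a(u,u) = ∫(u')² + c∫u² ≥ ∫(u')² + ∫u² = ||u||_{H^1}², i.e. α = 1 works. No larger α is possible: a(u,u) ≥ α||u||_{H^1}² means (1−α)∫(u')² ≥ (α−c)∫u², and for the modes u_n = sin(nπ(x−x₀)/L) (x₀ the left endpoint) one has ∫u_n²/∫(u_n')² = (L/(nπ))² → 0, so a(u_n,u_n)/||u_n||_{H^1}² → 1. Hence the optimal constant is α = 1.
Therefore α = 1.


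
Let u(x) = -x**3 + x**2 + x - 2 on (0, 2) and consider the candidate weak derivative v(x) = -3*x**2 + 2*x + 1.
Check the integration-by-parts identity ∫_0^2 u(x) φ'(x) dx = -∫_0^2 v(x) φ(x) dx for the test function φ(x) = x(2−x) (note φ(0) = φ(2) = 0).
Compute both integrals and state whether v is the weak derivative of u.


LHS = 4/5, RHS = 4/5. Yes, v = u' weakly.

u(x) = -x**3 + x**2 + x - 2, classical derivative u'(x) = -3*x**2 + 2*x + 1.
φ(x) = x(2−x), so φ'(x) = 2 - 2*x.
Note φ(0) = φ(2) = 0, so the boundary term u·φ vanishes.
LHS = ∫_0^2 u(x) φ'(x) dx = ∫_0^2 (2*x^4 - 4*x^3 + 6*x - 4) dx. Term by term:
  ∫_0^2 2*x^4 dx = 64/5;  ∫_0^2 -4*x^3 dx = -16;  ∫_0^2 6*x dx = 12;
  ∫_0^2 -4 dx = -8.
Sum: 64/5 − 16 + 12 − 8 = 4/5.
So LHS = 4/5.
∫_0^2 v(x) φ(x) dx = ∫_0^2 (3*x^4 - 8*x^3 + 3*x^2 + 2*x) dx. Term by term:
  ∫_0^2 3*x^4 dx = 96/5;  ∫_0^2 -8*x^3 dx = -32;  ∫_0^2 3*x^2 dx = 8;
  ∫_0^2 2*x dx = 4.
Sum: 96/5 − 32 + 8 + 4 = -4/5.
So RHS = -∫_0^2 v(x) φ(x) dx = 4/5.
LHS = RHS, so the identity holds for this test φ.
Moreover u is smooth here and v(x) = u'(x) = -3*x**2 + 2*x + 1 pointwise, so the identity holds for every test function. Hence v is the weak derivative of u.


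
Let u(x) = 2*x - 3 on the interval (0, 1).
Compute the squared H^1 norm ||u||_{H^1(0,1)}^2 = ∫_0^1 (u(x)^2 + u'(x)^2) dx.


||u||_{H^1}^2 = 25/3

The H^1 norm (squared) on an interval (0, L) is
  ||u||_{H^1}^2 = ∫_0^L u(x)^2 dx + ∫_0^L u'(x)^2 dx.
Compute u'(x) = 2.
Then u(x)^2 = 4*x**2 - 12*x + 9 and u'(x)^2 = 4.
Integrate each monomial from 0 to 1 using ∫_0^1 c·x^n dx = c·1^(n+1)/(n+1):
  ∫_0^1 u(x)^2 dx = ∫_0^1 (4*x^2 - 12*x + 9) dx. Term by term:
    ∫_0^1 4*x^2 dx = 4/3;  ∫_0^1 -12*x dx = -6;  ∫_0^1 9 dx = 9.
  Sum: 4/3 − 6 + 9 = 13/3.
  ∫_0^1 u'(x)^2 dx = ∫_0^1 (4) dx. Term by term:
    ∫_0^1 4 dx = 4.
Adding: ||u||_{H^1}^2 = 13/3 + 4 = 25/3.


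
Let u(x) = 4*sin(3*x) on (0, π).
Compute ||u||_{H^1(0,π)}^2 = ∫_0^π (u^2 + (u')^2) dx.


||u||_{H^1(0,π)}^2 = 80*π

u'(x) = 12*cos(3*x).
Expand u² and (u')² and integrate term by term on (0, π), using: for integers n ≥ 1, ∫_0^π sin²(nx) dx = ∫_0^π cos²(nx) dx = π/2; for n ≠ n', ∫_0^π sin(nx)sin(n'x) dx = ∫_0^π cos(nx)cos(n'x) dx = 0; and by product-to-sum, ∫_0^π sin(nx)cos(n'x) dx = ½∫_0^π [sin((n+n')x) + sin((n−n')x)] dx, which is 0 when n+n' is even and 2n/(n²−n'²) when n+n' is odd (it need not vanish on (0, π)).
  u² squared terms: (4)²·∫sin(3x)² dx = 16·π/2 = 8*π.
  So ∫_0^π u² dx = 8*π.
  (u')² squared terms: (12)²·∫cos(3x)² dx = 144·π/2 = 72*π.
  So ∫_0^π (u')² dx = 72*π.
||u||_{H^1}^2 = (8*π) + (72*π) = 80*π.


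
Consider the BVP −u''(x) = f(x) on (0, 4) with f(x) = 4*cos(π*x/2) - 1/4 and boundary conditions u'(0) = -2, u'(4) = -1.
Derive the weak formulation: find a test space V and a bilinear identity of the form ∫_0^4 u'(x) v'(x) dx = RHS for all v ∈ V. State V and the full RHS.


V = H^1(0, 4) (v unrestricted at boundary; u is determined up to an additive constant); weak form: ∫_0^4 u'v' dx = ∫_0^4 (4*cos(π*x/2) - 1/4) v dx − v(4) + 2·v(0) for all v ∈ V.

Multiply both sides by a test function v and integrate from 0 to 4:
  ∫_0^4 −u''(x) v(x) dx = ∫_0^4 f(x) v(x) dx.
Integrate the LHS by parts once:
  ∫_0^4 −u'' v dx = −[u'(x) v(x)]_0^4 + ∫_0^4 u'(x) v'(x) dx.
Thus ∫_0^4 u'(x) v'(x) dx = ∫_0^4 f(x) v(x) dx + [u'(x) v(x)]_0^4.
Choose V so that boundary terms are either known or forced to vanish.
u has inhomogeneous Neumann u'(0) = -2, u'(4) = -1. [u' v]_0^4 = (-1)·v(4) − (-2)·v(0) = − v(4) + 2·v(0). Take V = H^1(0, 4); boundary term becomes part of RHS.
Weak formulation: find u (satisfying any essential BC) such that ∫_0^4 u'(x) v'(x) dx = ∫_0^4 f v dx − v(4) + 2·v(0) for all v ∈ V (Neumann data are natural BCs: they enter the RHS as boundary terms).
Substituting f(x) = 4*cos(π*x/2) - 1/4, the right-hand side is ∫_0^4 (4*cos(π*x/2) - 1/4) v dx − v(4) + 2·v(0).
Compatibility check (pure Neumann): taking v ≡ 1 ∈ V gives 0 = ∫_0^4 f dx + (-1) − (-2), i.e. ∫_0^4 f dx must equal u'(0) − u'(4) = -1. Indeed ∫_0^4 (4*cos(π*x/2) - 1/4) dx = -1, so the data are compatible. The solution is then unique only up to an additive constant (fix it e.g. by requiring ∫_0^4 u dx = 0).


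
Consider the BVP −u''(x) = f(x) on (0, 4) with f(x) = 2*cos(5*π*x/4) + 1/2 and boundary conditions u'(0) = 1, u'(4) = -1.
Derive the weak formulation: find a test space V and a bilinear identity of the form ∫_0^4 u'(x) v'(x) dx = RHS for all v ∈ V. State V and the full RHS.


V = H^1(0, 4) (v unrestricted at boundary; u is determined up to an additive constant); weak form: ∫_0^4 u'v' dx = ∫_0^4 (2*cos(5*π*x/4) + 1/2) v dx − v(4) − v(0) for all v ∈ V.

Multiply both sides by a test function v and integrate from 0 to 4:
  ∫_0^4 −u''(x) v(x) dx = ∫_0^4 f(x) v(x) dx.
Integrate the LHS by parts once:
  ∫_0^4 −u'' v dx = −[u'(x) v(x)]_0^4 + ∫_0^4 u'(x) v'(x) dx.
Thus ∫_0^4 u'(x) v'(x) dx = ∫_0^4 f(x) v(x) dx + [u'(x) v(x)]_0^4.
Choose V so that boundary terms are either known or forced to vanish.
u has inhomogeneous Neumann u'(0) = 1, u'(4) = -1. [u' v]_0^4 = (-1)·v(4) − (1)·v(0) = − v(4) − v(0). Take V = H^1(0, 4); boundary term becomes part of RHS.
Weak formulation: find u (satisfying any essential BC) such that ∫_0^4 u'(x) v'(x) dx = ∫_0^4 f v dx − v(4) − v(0) for all v ∈ V (Neumann data are natural BCs: they enter the RHS as boundary terms).
Substituting f(x) = 2*cos(5*π*x/4) + 1/2, the right-hand side is ∫_0^4 (2*cos(5*π*x/4) + 1/2) v dx − v(4) − v(0).
Compatibility check (pure Neumann): taking v ≡ 1 ∈ V gives 0 = ∫_0^4 f dx + (-1) − (1), i.e. ∫_0^4 f dx must equal u'(0) − u'(4) = 2. Indeed ∫_0^4 (2*cos(5*π*x/4) + 1/2) dx = 2, so the data are compatible. The solution is then unique only up to an additive constant (fix it e.g. by requiring ∫_0^4 u dx = 0).


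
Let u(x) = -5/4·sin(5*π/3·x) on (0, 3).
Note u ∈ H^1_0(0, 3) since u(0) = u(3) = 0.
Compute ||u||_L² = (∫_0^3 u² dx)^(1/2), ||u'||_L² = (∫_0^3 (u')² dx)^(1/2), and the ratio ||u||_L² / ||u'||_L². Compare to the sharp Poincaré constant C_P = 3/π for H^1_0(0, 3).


||u||_L² / ||u'||_L² = 3/(5*π) < C_P = 3/π.

u(x) = -5/4·sin(5*π/3·x), so u'(x) = -25*π*cos(5*π*x/3)/12.
Writing u(x) = A·sin(kπx/L) with A = -5/4 and k = 5, use ∫_0^L sin²(kπx/L) dx = L/2 and ∫_0^L cos²(kπx/L) dx = L/2.
u² = 25/16·sin²(5*π/3·x) and (u')² = 625*π^2/144·cos²(5*π/3·x), and each of sin², cos² integrates to L/2 = 3/2 over (0, 3).
∫_0^3 u² dx = 75/32, so ||u||_L² = 5*sqrt(6)/8.
∫_0^3 (u')² dx = 625*π^2/96, so ||u'||_L² = 25*sqrt(6)*π/24.
Ratio ||u||_L² / ||u'||_L² = 3/(5*π).
Sharp Poincaré constant on H^1_0(0, 3) is C_P = L/π = 3/π, achieved by sin(π/3·x).
This is the k = 5 harmonic; the ratio L/(kπ) is strictly less than C_P = L/π, consistent with the sharp inequality ||u||_L² ≤ C_P ||u'||_L².


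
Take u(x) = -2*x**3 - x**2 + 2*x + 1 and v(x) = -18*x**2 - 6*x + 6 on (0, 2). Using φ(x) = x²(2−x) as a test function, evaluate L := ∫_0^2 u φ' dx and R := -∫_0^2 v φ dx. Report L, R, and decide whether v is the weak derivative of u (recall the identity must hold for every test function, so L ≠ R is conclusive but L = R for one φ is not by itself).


LHS = 40/3, RHS = 40. No, v is not the weak derivative of u.

u(x) = -2*x**3 - x**2 + 2*x + 1, classical derivative u'(x) = -6*x**2 - 2*x + 2.
φ(x) = x²(2−x), so φ'(x) = x*(4 - 3*x).
Note φ(0) = φ(2) = 0, so the boundary term u·φ vanishes.
LHS = ∫_0^2 u(x) φ'(x) dx = ∫_0^2 (6*x^5 - 5*x^4 - 10*x^3 + 5*x^2 + 4*x) dx. Term by term:
  ∫_0^2 6*x^5 dx = 64;  ∫_0^2 -5*x^4 dx = -32;  ∫_0^2 -10*x^3 dx = -40;
  ∫_0^2 5*x^2 dx = 40/3;  ∫_0^2 4*x dx = 8.
Sum: 64 − 32 − 40 + 40/3 + 8 = 40/3.
So LHS = 40/3.
∫_0^2 v(x) φ(x) dx = ∫_0^2 (18*x^5 - 30*x^4 - 18*x^3 + 12*x^2) dx. Term by term:
  ∫_0^2 18*x^5 dx = 192;  ∫_0^2 -30*x^4 dx = -192;  ∫_0^2 -18*x^3 dx = -72;
  ∫_0^2 12*x^2 dx = 32.
Sum: 192 − 192 − 72 + 32 = -40.
So RHS = -∫_0^2 v(x) φ(x) dx = 40.
LHS − RHS = -80/3 ≠ 0, so the identity fails.
(For a valid weak derivative the identity must hold for EVERY test function, in particular this one. The failure shows v is NOT the weak derivative of u.)
Correct weak derivative would be u'(x) = -6*x**2 - 2*x + 2.


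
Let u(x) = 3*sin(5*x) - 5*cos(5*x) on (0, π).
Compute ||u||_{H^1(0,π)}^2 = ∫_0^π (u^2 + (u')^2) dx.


||u||_{H^1(0,π)}^2 = 442*π

u'(x) = 25*sin(5*x) + 15*cos(5*x).
Expand u² and (u')² and integrate term by term on (0, π), using: for integers n ≥ 1, ∫_0^π sin²(nx) dx = ∫_0^π cos²(nx) dx = π/2; for n ≠ n', ∫_0^π sin(nx)sin(n'x) dx = ∫_0^π cos(nx)cos(n'x) dx = 0; and by product-to-sum, ∫_0^π sin(nx)cos(n'x) dx = ½∫_0^π [sin((n+n')x) + sin((n−n')x)] dx, which is 0 when n+n' is even and 2n/(n²−n'²) when n+n' is odd (it need not vanish on (0, π)).
  u² squared terms: (-5)²·∫cos(5x)² dx = 25·π/2 = 25*π/2;  (3)²·∫sin(5x)² dx = 9·π/2 = 9*π/2.
  u² cross terms: 2·(-5)·(3)·∫cos(5x)·sin(5x) dx = -30·(0) = 0.
  So ∫_0^π u² dx = 25*π/2 + 9*π/2 + 0 = 17*π.
  (u')² squared terms: (15)²·∫cos(5x)² dx = 225·π/2 = 225*π/2;  (25)²·∫sin(5x)² dx = 625·π/2 = 625*π/2.
  (u')² cross terms: 2·(15)·(25)·∫cos(5x)·sin(5x) dx = 750·(0) = 0.
  So ∫_0^π (u')² dx = 225*π/2 + 625*π/2 + 0 = 425*π.
||u||_{H^1}^2 = (17*π) + (425*π) = 442*π.


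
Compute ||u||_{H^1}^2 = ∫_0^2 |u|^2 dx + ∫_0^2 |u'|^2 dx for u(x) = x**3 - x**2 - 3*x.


||u||_{H^1}^2 = 2858/105

The H^1 norm (squared) on an interval (0, L) is
  ||u||_{H^1}^2 = ∫_0^L u(x)^2 dx + ∫_0^L u'(x)^2 dx.
Compute u'(x) = 3*x**2 - 2*x - 3.
Then u(x)^2 = x**6 - 2*x**5 - 5*x**4 + 6*x**3 + 9*x**2 and u'(x)^2 = 9*x**4 - 12*x**3 - 14*x**2 + 12*x + 9.
Integrate each monomial from 0 to 2 using ∫_0^2 c·x^n dx = c·2^(n+1)/(n+1):
  ∫_0^2 u(x)^2 dx = ∫_0^2 (x^6 - 2*x^5 - 5*x^4 + 6*x^3 + 9*x^2) dx. Term by term:
    ∫_0^2 x^6 dx = 128/7;  ∫_0^2 -2*x^5 dx = -64/3;  ∫_0^2 -5*x^4 dx = -32;
    ∫_0^2 6*x^3 dx = 24;  ∫_0^2 9*x^2 dx = 24.
  Sum: 128/7 − 64/3 − 32 + 24 + 24 = 272/21.
  ∫_0^2 u'(x)^2 dx = ∫_0^2 (9*x^4 - 12*x^3 - 14*x^2 + 12*x + 9) dx. Term by term:
    ∫_0^2 9*x^4 dx = 288/5;  ∫_0^2 -12*x^3 dx = -48;  ∫_0^2 -14*x^2 dx = -112/3;
    ∫_0^2 12*x dx = 24;  ∫_0^2 9 dx = 18.
  Sum: 288/5 − 48 − 112/3 + 24 + 18 = 214/15.
Adding: ||u||_{H^1}^2 = 272/21 + 214/15 = 2858/105.


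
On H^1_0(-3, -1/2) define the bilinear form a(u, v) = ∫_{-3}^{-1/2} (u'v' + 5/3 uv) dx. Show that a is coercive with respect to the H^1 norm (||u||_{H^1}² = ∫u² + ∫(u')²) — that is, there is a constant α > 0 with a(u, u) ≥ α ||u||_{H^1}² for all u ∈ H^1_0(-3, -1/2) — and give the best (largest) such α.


α = 1

Coercivity of a(·,·) on H^1_0(-3, -1/2) means a(u, u) ≥ α ||u||_{H^1}² for every u ∈ H^1_0.
The interval has length L = 5/2, and Poincaré/coercivity depend only on L. Here a(u, u) = ∫(u')² + (5/3)·∫u².
Here c = 5/3 ≥ 1, so a(u,u) = ∫(u')² + c∫u² ≥ ∫(u')² + ∫u² = ||u||_{H^1}², i.e. α = 1 works. No larger α is possible: a(u,u) ≥ α||u||_{H^1}² means (1−α)∫(u')² ≥ (α−c)∫u², and for the modes u_n = sin(nπ(x−x₀)/L) (x₀ the left endpoint) one has ∫u_n²/∫(u_n')² = (L/(nπ))² → 0, so a(u_n,u_n)/||u_n||_{H^1}² → 1. Hence the optimal constant is α = 1.
Therefore α = 1.


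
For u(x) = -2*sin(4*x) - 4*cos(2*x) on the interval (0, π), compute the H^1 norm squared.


||u||_{H^1(0,π)}^2 = 74*π

u'(x) = 8*sin(2*x) - 8*cos(4*x).
Expand u² and (u')² and integrate term by term on (0, π), using: for integers n ≥ 1, ∫_0^π sin²(nx) dx = ∫_0^π cos²(nx) dx = π/2; for n ≠ n', ∫_0^π sin(nx)sin(n'x) dx = ∫_0^π cos(nx)cos(n'x) dx = 0; and by product-to-sum, ∫_0^π sin(nx)cos(n'x) dx = ½∫_0^π [sin((n+n')x) + sin((n−n')x)] dx, which is 0 when n+n' is even and 2n/(n²−n'²) when n+n' is odd (it need not vanish on (0, π)).
  u² squared terms: (-4)²·∫cos(2x)² dx = 16·π/2 = 8*π;  (-2)²·∫sin(4x)² dx = 4·π/2 = 2*π.
  u² cross terms: 2·(-4)·(-2)·∫cos(2x)·sin(4x) dx = 16·(0) = 0.
  So ∫_0^π u² dx = 8*π + 2*π + 0 = 10*π.
  (u')² squared terms: (-8)²·∫cos(4x)² dx = 64·π/2 = 32*π;  (8)²·∫sin(2x)² dx = 64·π/2 = 32*π.
  (u')² cross terms: 2·(-8)·(8)·∫cos(4x)·sin(2x) dx = -128·(0) = 0.
  So ∫_0^π (u')² dx = 32*π + 32*π + 0 = 64*π.
||u||_{H^1}^2 = (10*π) + (64*π) = 74*π.


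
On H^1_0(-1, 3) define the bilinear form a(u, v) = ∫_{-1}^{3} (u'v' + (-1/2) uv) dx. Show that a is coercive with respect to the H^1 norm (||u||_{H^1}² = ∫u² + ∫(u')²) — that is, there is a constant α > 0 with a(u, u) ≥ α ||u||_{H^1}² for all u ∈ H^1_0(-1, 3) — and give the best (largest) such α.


α = (-8 + π^2)/(π^2 + 16)

Coercivity of a(·,·) on H^1_0(-1, 3) means a(u, u) ≥ α ||u||_{H^1}² for every u ∈ H^1_0.
The interval has length L = 4, and Poincaré/coercivity depend only on L. Here a(u, u) = ∫(u')² + (-1/2)·∫u².
Here c = -1/2 < 0 with |c| < (π/L)² = π^2/16, so coercivity still holds. The condition a(u,u) ≥ α||u||_{H^1}² reads (1−α)∫(u')² ≥ (α−c)∫u². Any admissible α is ≤ 1 (rapidly oscillating u have ∫u²/∫(u')² → 0), and α = 1 would force 0 ≥ (1−c)∫u², impossible since c < 1; so 1−α > 0. By the sharp Poincaré inequality on H^1_0 of an interval of length L, ∫(u')² ≥ (π/L)²∫u² with equality for the first sine mode sin(π(x−x₀)/L) (x₀ the left endpoint), so the inequality holds for all u iff (1−α)(π/L)² ≥ α − c, i.e. α ≤ ((π/L)² + c)/((π/L)² + 1) = (1 + c(L/π)²)/(1 + (L/π)²). (Direct route, valid since c ≤ 0: Poincaré gives c∫u² ≥ c(L/π)²∫(u')², so a(u,u) ≥ (1 + c(L/π)²)∫(u')², while ||u||_{H^1}² ≤ (1 + (L/π)²)∫(u')²; dividing yields the same α.) With (π/L)² = π^2/16 and c = -1/2, the largest admissible constant is α = ((π/L)² + c)/((π/L)² + 1).
Simplifying, α = (-8 + π^2)/(π^2 + 16).


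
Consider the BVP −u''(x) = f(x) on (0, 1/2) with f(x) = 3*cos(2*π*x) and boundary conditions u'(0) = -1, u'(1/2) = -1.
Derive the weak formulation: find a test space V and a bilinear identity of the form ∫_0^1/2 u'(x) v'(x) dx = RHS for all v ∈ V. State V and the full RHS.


V = H^1(0, 1/2) (v unrestricted at boundary; u is determined up to an additive constant); weak form: ∫_0^1/2 u'v' dx = ∫_0^1/2 (3*cos(2*π*x)) v dx − v(1/2) + v(0) for all v ∈ V.

Multiply both sides by a test function v and integrate from 0 to 1/2:
  ∫_0^1/2 −u''(x) v(x) dx = ∫_0^1/2 f(x) v(x) dx.
Integrate the LHS by parts once:
  ∫_0^1/2 −u'' v dx = −[u'(x) v(x)]_0^1/2 + ∫_0^1/2 u'(x) v'(x) dx.
Thus ∫_0^1/2 u'(x) v'(x) dx = ∫_0^1/2 f(x) v(x) dx + [u'(x) v(x)]_0^1/2.
Choose V so that boundary terms are either known or forced to vanish.
u has inhomogeneous Neumann u'(0) = -1, u'(1/2) = -1. [u' v]_0^1/2 = (-1)·v(1/2) − (-1)·v(0) = − v(1/2) + v(0). Take V = H^1(0, 1/2); boundary term becomes part of RHS.
Weak formulation: find u (satisfying any essential BC) such that ∫_0^1/2 u'(x) v'(x) dx = ∫_0^1/2 f v dx − v(1/2) + v(0) for all v ∈ V (Neumann data are natural BCs: they enter the RHS as boundary terms).
Substituting f(x) = 3*cos(2*π*x), the right-hand side is ∫_0^1/2 (3*cos(2*π*x)) v dx − v(1/2) + v(0).
Compatibility check (pure Neumann): taking v ≡ 1 ∈ V gives 0 = ∫_0^1/2 f dx + (-1) − (-1), i.e. ∫_0^1/2 f dx must equal u'(0) − u'(1/2) = 0. Indeed ∫_0^1/2 (3*cos(2*π*x)) dx = 0, so the data are compatible. The solution is then unique only up to an additive constant (fix it e.g. by requiring ∫_0^1/2 u dx = 0).
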